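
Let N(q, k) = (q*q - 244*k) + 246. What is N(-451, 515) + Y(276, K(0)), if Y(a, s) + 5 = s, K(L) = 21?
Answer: 78003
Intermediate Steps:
N(q, k) = 246 + q**2 - 244*k (N(q, k) = (q**2 - 244*k) + 246 = 246 + q**2 - 244*k)
Y(a, s) = -5 + s
N(-451, 515) + Y(276, K(0)) = (246 + (-451)**2 - 244*515) + (-5 + 21) = (246 + 203401 - 125660) + 16 = 77987 + 16 = 78003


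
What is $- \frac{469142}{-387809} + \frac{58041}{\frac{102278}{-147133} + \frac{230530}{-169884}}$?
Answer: $- \frac{281298079308453087152}{9946130877171889} \approx -28282.0$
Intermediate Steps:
$- \frac{469142}{-387809} + \frac{58041}{\frac{102278}{-147133} + \frac{230530}{-169884}} = \left(-469142\right) \left(- \frac{1}{387809}\right) + \frac{58041}{102278 \left(- \frac{1}{147133}\right) + 230530 \left(- \frac{1}{169884}\right)} = \frac{469142}{387809} + \frac{58041}{- \frac{102278}{147133} - \frac{115265}{84942}} = \frac{469142}{387809} + \frac{58041}{- \frac{25646983121}{12497771286}} = \frac{469142}{387809} + 58041 \left(- \frac{12497771286}{25646983121}\right) = \frac{469142}{387809} - \frac{725383143210726}{25646983121} = - \frac{281298079308453087152}{9946130877171889}$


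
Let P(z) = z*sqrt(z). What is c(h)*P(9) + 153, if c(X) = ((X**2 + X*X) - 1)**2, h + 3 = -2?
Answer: 64980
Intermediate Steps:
h = -5 (h = -3 - 2 = -5)
c(X) = (-1 + 2*X**2)**2 (c(X) = ((X**2 + X**2) - 1)**2 = (2*X**2 - 1)**2 = (-1 + 2*X**2)**2)
P(z) = z**(3/2)
c(h)*P(9) + 153 = (-1 + 2*(-5)**2)**2*9**(3/2) + 153 = (-1 + 2*25)**2*27 + 153 = (-1 + 50)**2*27 + 153 = 49**2*27 + 153 = 2401*27 + 153 = 64827 + 153 = 64980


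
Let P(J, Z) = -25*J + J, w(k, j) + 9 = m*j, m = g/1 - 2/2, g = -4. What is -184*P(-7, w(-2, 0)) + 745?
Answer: -30167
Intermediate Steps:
m = -5 (m = -4/1 - 2/2 = -4*1 - 2*1/2 = -4 - 1 = -5)
w(k, j) = -9 - 5*j
P(J, Z) = -24*J
-184*P(-7, w(-2, 0)) + 745 = -(-4416)*(-7) + 745 = -184*168 + 745 = -30912 + 745 = -30167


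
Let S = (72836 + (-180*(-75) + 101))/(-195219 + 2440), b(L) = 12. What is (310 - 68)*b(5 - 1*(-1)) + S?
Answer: 559743779/192779 ≈ 2903.6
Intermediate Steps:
S = -86437/192779 (S = (72836 + (13500 + 101))/(-192779) = (72836 + 13601)*(-1/192779) = 86437*(-1/192779) = -86437/192779 ≈ -0.44837)
(310 - 68)*b(5 - 1*(-1)) + S = (310 - 68)*12 - 86437/192779 = 242*12 - 86437/192779 = 2904 - 86437/192779 = 559743779/192779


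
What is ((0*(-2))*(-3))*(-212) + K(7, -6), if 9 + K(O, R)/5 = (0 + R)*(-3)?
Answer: 45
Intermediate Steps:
K(O, R) = -45 - 15*R (K(O, R) = -45 + 5*((0 + R)*(-3)) = -45 + 5*(R*(-3)) = -45 + 5*(-3*R) = -45 - 15*R)
((0*(-2))*(-3))*(-212) + K(7, -6) = ((0*(-2))*(-3))*(-212) + (-45 - 15*(-6)) = (0*(-3))*(-212) + (-45 + 90) = 0*(-212) + 45 = 0 + 45 = 45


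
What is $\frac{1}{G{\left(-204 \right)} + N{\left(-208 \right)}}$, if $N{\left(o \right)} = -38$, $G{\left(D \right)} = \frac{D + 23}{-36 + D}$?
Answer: $- \frac{240}{8939} \approx -0.026849$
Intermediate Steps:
$G{\left(D \right)} = \frac{23 + D}{-36 + D}$
$\frac{1}{G{\left(-204 \right)} + N{\left(-208 \right)}} = \frac{1}{\frac{23 - 204}{-36 - 204} - 38} = \frac{1}{\frac{1}{-240} \left(-181\right) - 38} = \frac{1}{\left(- \frac{1}{240}\right) \left(-181\right) - 38} = \frac{1}{\frac{181}{240} - 38} = \frac{1}{- \frac{8939}{240}} = - \frac{240}{8939}$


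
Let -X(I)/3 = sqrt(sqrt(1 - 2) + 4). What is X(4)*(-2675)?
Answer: 8025*sqrt(4 + I) ≈ 16173.0 + 1991.0*I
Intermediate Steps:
X(I) = -3*sqrt(4 + I) (X(I) = -3*sqrt(sqrt(1 - 2) + 4) = -3*sqrt(sqrt(-1) + 4) = -3*sqrt(I + 4) = -3*sqrt(4 + I))
X(4)*(-2675) = -3*sqrt(4 + I)*(-2675) = 8025*sqrt(4 + I)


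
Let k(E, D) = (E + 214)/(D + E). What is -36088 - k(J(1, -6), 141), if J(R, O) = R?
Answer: -5124711/142 ≈ -36090.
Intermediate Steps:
k(E, D) = (214 + E)/(D + E)
-36088 - k(J(1, -6), 141) = -36088 - (214 + 1)/(141 + 1) = -36088 - 215/142 = -5124711/142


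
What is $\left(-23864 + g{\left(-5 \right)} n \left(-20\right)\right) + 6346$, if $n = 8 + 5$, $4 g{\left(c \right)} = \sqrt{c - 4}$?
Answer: $-17518 - 195 i \approx -17518.0 - 195.0 i$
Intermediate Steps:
$g{\left(c \right)} = \frac{\sqrt{-4 + c}}{4}$ ($g{\left(c \right)} = \frac{\sqrt{c - 4}}{4} = \frac{\sqrt{-4 + c}}{4}$)
$n = 13$
$\left(-23864 + g{\left(-5 \right)} n \left(-20\right)\right) + 6346 = \left(-23864 + \frac{\sqrt{-4 - 5}}{4} \cdot 13 \left(-20\right)\right) + 6346 = \left(-23864 + \frac{\sqrt{-9}}{4} \cdot 13 \left(-20\right)\right) + 6346 = \left(-23864 + \frac{3 i}{4} \cdot 13 \left(-20\right)\right) + 6346 = \left(-23864 + \frac{39 i}{4} \left(-20\right)\right) + 6346 = \left(-23864 - 195 i\right) + 6346 = -17518 - 195 i$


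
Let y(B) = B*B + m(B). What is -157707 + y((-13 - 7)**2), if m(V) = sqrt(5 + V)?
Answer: 2293 + 9*sqrt(5) ≈ 2313.1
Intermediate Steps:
y(B) = B**2 + sqrt(5 + B) (y(B) = B*B + sqrt(5 + B) = B**2 + sqrt(5 + B))
-157707 + y((-13 - 7)**2) = -157707 + (((-13 - 7)**2)**2 + sqrt(5 + (-13 - 7)**2)) = -157707 + (((-20)**2)**2 + sqrt(5 + (-20)**2)) = -157707 + (400**2 + sqrt(5 + 400)) = -157707 + (160000 + sqrt(405)) = -157707 + (160000 + 9*sqrt(5)) = 2293 + 9*sqrt(5)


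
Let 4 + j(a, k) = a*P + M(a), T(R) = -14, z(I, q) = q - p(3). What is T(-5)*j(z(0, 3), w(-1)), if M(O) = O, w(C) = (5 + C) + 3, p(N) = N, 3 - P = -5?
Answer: 56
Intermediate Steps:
P = 8 (P = 3 - 1*(-5) = 3 + 5 = 8)
z(I, q) = -3 + q (z(I, q) = q - 1*3 = q - 3 = -3 + q)
w(C) = 8 + C
j(a, k) = -4 + 9*a (j(a, k) = -4 + (a*8 + a) = -4 + (8*a + a) = -4 + 9*a)
T(-5)*j(z(0, 3), w(-1)) = -14*(-4 + 9*(-3 + 3)) = -14*(-4 + 9*0) = -14*(-4 + 0) = -14*(-4) = 56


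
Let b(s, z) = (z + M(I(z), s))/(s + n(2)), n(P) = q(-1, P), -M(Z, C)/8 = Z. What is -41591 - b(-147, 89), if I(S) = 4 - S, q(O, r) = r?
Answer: -6029926/145 ≈ -41586.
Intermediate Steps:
M(Z, C) = -8*Z
n(P) = P
b(s, z) = (-32 + 9*z)/(2 + s) (b(s, z) = (z - 8*(4 - z))/(s + 2) = (z + (-32 + 8*z))/(2 + s) = (-32 + 9*z)/(2 + s))
-41591 - b(-147, 89) = -41591 - (-32 + 9*89)/(2 - 147) = -41591 - (-32 + 801)/(-145) = -41591 - (-1)*769/145 = -41591 - 1*(-769/145) = -41591 + 769/145 = -6029926/145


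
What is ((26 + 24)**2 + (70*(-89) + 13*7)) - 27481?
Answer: -31120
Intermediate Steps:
((26 + 24)**2 + (70*(-89) + 13*7)) - 27481 = (50**2 + (-6230 + 91)) - 27481 = (2500 - 6139) - 27481 = -3639 - 27481 = -31120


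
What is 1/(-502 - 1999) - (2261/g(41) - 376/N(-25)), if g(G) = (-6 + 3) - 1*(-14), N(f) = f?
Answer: -151713436/687775 ≈ -220.59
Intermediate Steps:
g(G) = 11 (g(G) = -3 + 14 = 11)
1/(-502 - 1999) - (2261/g(41) - 376/N(-25)) = 1/(-502 - 1999) - (2261/11 - 376/(-25)) = 1/(-2501) - (2261*(1/11) - 376*(-1/25)) = -1/2501 - (2261/11 + 376/25) = -1/2501 - 1*60661/275 = -1/2501 - 60661/275 = -151713436/687775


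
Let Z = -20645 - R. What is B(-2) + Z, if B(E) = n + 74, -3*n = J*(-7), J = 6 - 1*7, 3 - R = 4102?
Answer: -49423/3 ≈ -16474.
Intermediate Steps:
R = -4099 (R = 3 - 1*4102 = 3 - 4102 = -4099)
J = -1 (J = 6 - 7 = -1)
n = -7/3 (n = -(-1)*(-7)/3 = -1/3*7 = -7/3 ≈ -2.3333)
B(E) = 215/3 (B(E) = -7/3 + 74 = 215/3)
Z = -16546 (Z = -20645 - 1*(-4099) = -20645 + 4099 = -16546)
B(-2) + Z = 215/3 - 16546 = -49423/3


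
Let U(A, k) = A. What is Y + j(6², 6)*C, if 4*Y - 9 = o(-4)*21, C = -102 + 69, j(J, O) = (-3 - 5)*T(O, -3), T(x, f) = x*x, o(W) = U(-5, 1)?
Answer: 9480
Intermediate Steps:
o(W) = -5
T(x, f) = x²
j(J, O) = -8*O² (j(J, O) = (-3 - 5)*O² = -8*O²)
C = -33
Y = -24 (Y = 9/4 + (-5*21)/4 = 9/4 + (¼)*(-105) = 9/4 - 105/4 = -24)
Y + j(6², 6)*C = -24 - 8*6²*(-33) = -24 - 8*36*(-33) = -24 - 288*(-33) = -24 + 9504 = 9480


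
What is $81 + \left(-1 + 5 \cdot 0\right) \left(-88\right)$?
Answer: $169$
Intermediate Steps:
$81 + \left(-1 + 5 \cdot 0\right) \left(-88\right) = 81 + \left(-1 + 0\right) \left(-88\right) = 81 - -88 = 81 + 88 = 169$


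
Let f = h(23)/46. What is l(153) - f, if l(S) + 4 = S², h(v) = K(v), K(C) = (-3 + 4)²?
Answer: 1076629/46 ≈ 23405.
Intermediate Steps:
K(C) = 1 (K(C) = 1² = 1)
h(v) = 1
l(S) = -4 + S²
f = 1/46 ≈ 0.021739
l(153) - f = (-4 + 153²) - 1*1/46 = (-4 + 23409) - 1/46 = 23405 - 1/46 = 1076629/46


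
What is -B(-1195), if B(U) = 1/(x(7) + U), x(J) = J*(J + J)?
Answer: 1/1097 ≈ 0.00091158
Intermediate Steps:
x(J) = 2*J² (x(J) = J*(2*J) = 2*J²)
B(U) = 1/(98 + U) (B(U) = 1/(2*7² + U) = 1/(2*49 + U) = 1/(98 + U))
-B(-1195) = -1/(98 - 1195) = -1/(-1097) = -1*(-1/1097) = 1/1097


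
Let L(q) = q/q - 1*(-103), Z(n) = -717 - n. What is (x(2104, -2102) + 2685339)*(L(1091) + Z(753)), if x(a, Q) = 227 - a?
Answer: -3665609092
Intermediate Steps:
L(q) = 104 (L(q) = 1 + 103 = 104)
(x(2104, -2102) + 2685339)*(L(1091) + Z(753)) = ((227 - 1*2104) + 2685339)*(104 + (-717 - 1*753)) = ((227 - 2104) + 2685339)*(104 + (-717 - 753)) = (-1877 + 2685339)*(104 - 1470) = 2683462*(-1366) = -3665609092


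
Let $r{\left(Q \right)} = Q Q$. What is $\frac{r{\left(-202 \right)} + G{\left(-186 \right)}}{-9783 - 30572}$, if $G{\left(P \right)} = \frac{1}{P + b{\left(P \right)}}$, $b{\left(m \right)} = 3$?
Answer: $- \frac{1066733}{1054995} \approx -1.0111$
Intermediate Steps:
$r{\left(Q \right)} = Q^{2}$
$G{\left(P \right)} = \frac{1}{3 + P}$ ($G{\left(P \right)} = \frac{1}{P + 3} = \frac{1}{3 + P}$)
$\frac{r{\left(-202 \right)} + G{\left(-186 \right)}}{-9783 - 30572} = \frac{\left(-202\right)^{2} + \frac{1}{3 - 186}}{-9783 - 30572} = \frac{40804 + \frac{1}{-183}}{-40355} = \left(40804 - \frac{1}{183}\right) \left(- \frac{1}{40355}\right) = \frac{7467131}{183} \left(- \frac{1}{40355}\right) = - \frac{1066733}{1054995}$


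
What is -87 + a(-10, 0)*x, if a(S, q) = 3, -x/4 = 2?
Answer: -111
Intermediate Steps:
x = -8 (x = -4*2 = -8)
-87 + a(-10, 0)*x = -87 + 3*(-8) = -87 - 24 = -111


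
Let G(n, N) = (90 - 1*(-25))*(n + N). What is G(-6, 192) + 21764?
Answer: 43154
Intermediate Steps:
G(n, N) = 115*N + 115*n (G(n, N) = (90 + 25)*(N + n) = 115*(N + n) = 115*N + 115*n)
G(-6, 192) + 21764 = (115*192 + 115*(-6)) + 21764 = (22080 - 690) + 21764 = 21390 + 21764 = 43154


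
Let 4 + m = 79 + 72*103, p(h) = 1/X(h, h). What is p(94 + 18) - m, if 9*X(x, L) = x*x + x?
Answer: -94806087/12656 ≈ -7491.0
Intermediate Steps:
X(x, L) = x/9 + x**2/9 (X(x, L) = (x*x + x)/9 = (x**2 + x)/9 = (x + x**2)/9 = x/9 + x**2/9)
p(h) = 9/(h*(1 + h)) (p(h) = 1/(h*(1 + h)/9) = 9/(h*(1 + h)))
m = 7491 (m = -4 + (79 + 72*103) = -4 + (79 + 7416) = -4 + 7495 = 7491)
p(94 + 18) - m = 9/((94 + 18)*(1 + (94 + 18))) - 1*7491 = 9/(112*(1 + 112)) - 7491 = 9*(1/112)/113 - 7491 = 9*(1/112)*(1/113) - 7491 = 9/12656 - 7491 = -94806087/12656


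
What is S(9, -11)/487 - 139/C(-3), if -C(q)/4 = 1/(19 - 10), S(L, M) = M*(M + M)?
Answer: 610205/1948 ≈ 313.25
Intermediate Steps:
S(L, M) = 2*M**2 (S(L, M) = M*(2*M) = 2*M**2)
C(q) = -4/9 (C(q) = -4/(19 - 10) = -4/9)
S(9, -11)/487 - 139/C(-3) = (2*(-11)**2)/487 - 139/(-4/9) = (2*121)*(1/487) - 139*(-9/4) = 242*(1/487) + 1251/4 = 242/487 + 1251/4 = 610205/1948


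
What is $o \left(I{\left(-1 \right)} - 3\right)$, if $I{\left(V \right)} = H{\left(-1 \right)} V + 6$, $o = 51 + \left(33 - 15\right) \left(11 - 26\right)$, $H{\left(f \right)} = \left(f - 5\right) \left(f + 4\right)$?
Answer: $-4599$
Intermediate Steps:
$H{\left(f \right)} = \left(-5 + f\right) \left(4 + f\right)$
$o = -219$ ($o = 51 + 18 \left(-15\right) = 51 - 270 = -219$)
$I{\left(V \right)} = 6 - 18 V$ ($I{\left(V \right)} = \left(-20 + \left(-1\right)^{2} - -1\right) V + 6 = \left(-20 + 1 + 1\right) V + 6 = - 18 V + 6 = 6 - 18 V$)
$o \left(I{\left(-1 \right)} - 3\right) = - 219 \left(\left(6 - -18\right) - 3\right) = - 219 \left(\left(6 + 18\right) - 3\right) = - 219 \left(24 - 3\right) = \left(-219\right) 21 = -4599$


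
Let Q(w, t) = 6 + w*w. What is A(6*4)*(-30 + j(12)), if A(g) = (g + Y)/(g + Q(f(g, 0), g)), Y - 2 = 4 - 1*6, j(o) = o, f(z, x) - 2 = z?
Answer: -216/353 ≈ -0.61190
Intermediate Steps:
f(z, x) = 2 + z
Q(w, t) = 6 + w²
Y = 0 (Y = 2 + (4 - 1*6) = 2 + (4 - 6) = 2 - 2 = 0)
A(g) = g/(6 + g + (2 + g)²) (A(g) = (g + 0)/(g + (6 + (2 + g)²)) = g/(6 + g + (2 + g)²))
A(6*4)*(-30 + j(12)) = ((6*4)/(6 + 6*4 + (2 + 6*4)²))*(-30 + 12) = (24/(6 + 24 + (2 + 24)²))*(-18) = (24/(6 + 24 + 26²))*(-18) = (24/(6 + 24 + 676))*(-18) = (24/706)*(-18) = (24*(1/706))*(-18) = (12/353)*(-18) = -216/353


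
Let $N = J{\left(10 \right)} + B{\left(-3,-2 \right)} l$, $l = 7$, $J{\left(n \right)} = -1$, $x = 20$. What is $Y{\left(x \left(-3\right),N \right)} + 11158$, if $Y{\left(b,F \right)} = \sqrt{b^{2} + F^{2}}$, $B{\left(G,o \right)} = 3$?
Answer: $11158 + 20 \sqrt{10} \approx 11221.0$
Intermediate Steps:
$N = 20$ ($N = -1 + 3 \cdot 7 = -1 + 21 = 20$)
$Y{\left(b,F \right)} = \sqrt{F^{2} + b^{2}}$
$Y{\left(x \left(-3\right),N \right)} + 11158 = \sqrt{20^{2} + \left(20 \left(-3\right)\right)^{2}} + 11158 = \sqrt{400 + \left(-60\right)^{2}} + 11158 = \sqrt{400 + 3600} + 11158 = \sqrt{4000} + 11158 = 20 \sqrt{10} + 11158 = 11158 + 20 \sqrt{10}$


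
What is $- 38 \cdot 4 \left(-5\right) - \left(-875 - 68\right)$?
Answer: $1703$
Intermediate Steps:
$- 38 \cdot 4 \left(-5\right) - \left(-875 - 68\right) = \left(-38\right) \left(-20\right) - \left(-875 - 68\right) = 760 - -943 = 760 + 943 = 1703$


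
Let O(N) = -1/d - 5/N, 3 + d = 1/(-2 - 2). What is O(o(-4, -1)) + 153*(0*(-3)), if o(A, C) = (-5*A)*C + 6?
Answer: 121/182 ≈ 0.66483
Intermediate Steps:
d = -13/4 (d = -3 + 1/(-2 - 2) = -3 + 1/(-4) = -3 - 1/4 = -13/4 ≈ -3.2500)
o(A, C) = 6 - 5*A*C (o(A, C) = -5*A*C + 6 = 6 - 5*A*C)
O(N) = 4/13 - 5/N (O(N) = -1/(-13/4) - 5/N = -1*(-4/13) - 5/N = 4/13 - 5/N)
O(o(-4, -1)) + 153*(0*(-3)) = (4/13 - 5/(6 - 5*(-4)*(-1))) + 153*(0*(-3)) = (4/13 - 5/(6 - 20)) + 153*0 = (4/13 - 5/(-14)) + 0 = (4/13 - 5*(-1/14)) + 0 = (4/13 + 5/14) + 0 = 121/182 + 0 = 121/182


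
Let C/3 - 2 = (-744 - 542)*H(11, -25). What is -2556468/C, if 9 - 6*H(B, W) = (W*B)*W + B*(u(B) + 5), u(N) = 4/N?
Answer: -2556468/4452781 ≈ -0.57413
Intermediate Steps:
H(B, W) = 3/2 - B*W²/6 - B*(5 + 4/B)/6 (H(B, W) = 3/2 - ((W*B)*W + B*(4/B + 5))/6 = 3/2 - ((B*W)*W + B*(5 + 4/B))/6 = 3/2 - (B*W² + B*(5 + 4/B))/6 = 3/2 + (-B*W²/6 - B*(5 + 4/B)/6) = 3/2 - B*W²/6 - B*(5 + 4/B)/6)
C = 4452781 (C = 6 + 3*((-744 - 542)*(⅚ - ⅚*11 - ⅙*11*(-25)²)) = 6 + 3*(-1286*(⅚ - 55/6 - ⅙*11*625)) = 6 + 3*(-1286*(⅚ - 55/6 - 6875/6)) = 6 + 3*(-1286*(-6925/6)) = 6 + 3*(4452775/3) = 6 + 4452775 = 4452781)
-2556468/C = -2556468/4452781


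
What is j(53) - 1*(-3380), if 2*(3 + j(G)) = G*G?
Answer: 9563/2 ≈ 4781.5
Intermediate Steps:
j(G) = -3 + G²/2 (j(G) = -3 + (G*G)/2 = -3 + G²/2)
j(53) - 1*(-3380) = (-3 + (½)*53²) - 1*(-3380) = (-3 + (½)*2809) + 3380 = (-3 + 2809/2) + 3380 = 2803/2 + 3380 = 9563/2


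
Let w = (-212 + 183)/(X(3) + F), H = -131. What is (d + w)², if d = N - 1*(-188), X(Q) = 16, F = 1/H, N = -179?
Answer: 226683136/4389025 ≈ 51.648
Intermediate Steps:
F = -1/131 (F = 1/(-131) = -1/131 ≈ -0.0076336)
w = -3799/2095 (w = (-212 + 183)/(16 - 1/131) = -29/2095/131 = -29*131/2095 = -3799/2095 ≈ -1.8134)
d = 9 (d = -179 - 1*(-188) = -179 + 188 = 9)
(d + w)² = (9 - 3799/2095)² = (15056/2095)² = 226683136/4389025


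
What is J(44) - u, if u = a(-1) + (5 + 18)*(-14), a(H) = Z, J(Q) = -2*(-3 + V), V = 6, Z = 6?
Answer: 310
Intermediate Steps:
J(Q) = -6 (J(Q) = -2*(-3 + 6) = -2*3 = -6)
a(H) = 6
u = -316 (u = 6 + (5 + 18)*(-14) = 6 + 23*(-14) = 6 - 322 = -316)
J(44) - u = -6 - 1*(-316) = -6 + 316 = 310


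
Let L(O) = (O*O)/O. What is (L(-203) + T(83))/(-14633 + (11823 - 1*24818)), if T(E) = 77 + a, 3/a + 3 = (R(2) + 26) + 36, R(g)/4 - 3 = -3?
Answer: 7431/1630052 ≈ 0.0045587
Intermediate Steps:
L(O) = O (L(O) = O**2/O = O)
R(g) = 0 (R(g) = 12 + 4*(-3) = 12 - 12 = 0)
a = 3/59 (a = 3/(-3 + ((0 + 26) + 36)) = 3/(-3 + (26 + 36)) = 3/(-3 + 62) = 3/59 ≈ 0.050847)
T(E) = 4546/59 (T(E) = 77 + 3/59 = 4546/59)
(L(-203) + T(83))/(-14633 + (11823 - 1*24818)) = (-203 + 4546/59)/(-14633 + (11823 - 1*24818)) = -7431/(59*(-14633 + (11823 - 24818))) = -7431/(59*(-14633 - 12995)) = -7431/59/(-27628) = -7431/59*(-1/27628) = 7431/1630052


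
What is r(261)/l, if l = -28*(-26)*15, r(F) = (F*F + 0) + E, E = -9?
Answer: 2838/455 ≈ 6.2374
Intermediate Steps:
r(F) = -9 + F² (r(F) = (F*F + 0) - 9 = (F² + 0) - 9 = F² - 9 = -9 + F²)
l = 10920 (l = 728*15 = 10920)
r(261)/l = (-9 + 261²)/10920 = (-9 + 68121)*(1/10920) = 68112*(1/10920) = 2838/455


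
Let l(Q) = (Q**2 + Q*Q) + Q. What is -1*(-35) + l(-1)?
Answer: 36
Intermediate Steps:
l(Q) = Q + 2*Q**2 (l(Q) = (Q**2 + Q**2) + Q = 2*Q**2 + Q = Q + 2*Q**2)
-1*(-35) + l(-1) = -1*(-35) - (1 + 2*(-1)) = 35 - (1 - 2) = 35 - 1*(-1) = 35 + 1 = 36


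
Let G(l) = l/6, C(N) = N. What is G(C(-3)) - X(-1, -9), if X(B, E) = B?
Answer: 1/2 ≈ 0.50000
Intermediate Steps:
G(l) = l/6 (G(l) = l*(1/6) = l/6)
G(C(-3)) - X(-1, -9) = (1/6)*(-3) - 1*(-1) = -1/2 + 1 = 1/2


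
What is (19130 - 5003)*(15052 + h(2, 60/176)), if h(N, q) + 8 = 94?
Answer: 213854526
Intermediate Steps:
h(N, q) = 86 (h(N, q) = -8 + 94 = 86)
(19130 - 5003)*(15052 + h(2, 60/176)) = (19130 - 5003)*(15052 + 86) = 14127*15138 = 213854526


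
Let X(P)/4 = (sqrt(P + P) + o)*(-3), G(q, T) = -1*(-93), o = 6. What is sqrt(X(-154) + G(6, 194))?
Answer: sqrt(21 - 24*I*sqrt(77)) ≈ 10.785 - 9.7633*I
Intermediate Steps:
G(q, T) = 93
X(P) = -72 - 12*sqrt(2)*sqrt(P) (X(P) = 4*((sqrt(P + P) + 6)*(-3)) = 4*((sqrt(2*P) + 6)*(-3)) = 4*((sqrt(2)*sqrt(P) + 6)*(-3)) = 4*((6 + sqrt(2)*sqrt(P))*(-3)) = 4*(-18 - 3*sqrt(2)*sqrt(P)) = -72 - 12*sqrt(2)*sqrt(P))
sqrt(X(-154) + G(6, 194)) = sqrt((-72 - 12*sqrt(2)*sqrt(-154)) + 93) = sqrt((-72 - 12*sqrt(2)*I*sqrt(154)) + 93) = sqrt((-72 - 24*I*sqrt(77)) + 93) = sqrt(21 - 24*I*sqrt(77))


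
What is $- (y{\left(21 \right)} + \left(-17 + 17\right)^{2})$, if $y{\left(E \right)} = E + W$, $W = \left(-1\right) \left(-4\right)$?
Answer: $-25$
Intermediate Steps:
$W = 4$
$y{\left(E \right)} = 4 + E$ ($y{\left(E \right)} = E + 4 = 4 + E$)
$- (y{\left(21 \right)} + \left(-17 + 17\right)^{2}) = - (\left(4 + 21\right) + \left(-17 + 17\right)^{2}) = - (25 + 0^{2}) = - (25 + 0) = \left(-1\right) 25 = -25$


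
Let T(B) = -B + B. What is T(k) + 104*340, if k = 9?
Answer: 35360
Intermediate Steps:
T(B) = 0
T(k) + 104*340 = 0 + 104*340 = 0 + 35360 = 35360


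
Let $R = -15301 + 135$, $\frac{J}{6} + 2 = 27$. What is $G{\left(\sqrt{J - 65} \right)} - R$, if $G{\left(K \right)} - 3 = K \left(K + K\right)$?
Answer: $15339$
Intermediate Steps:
$J = 150$ ($J = -12 + 6 \cdot 27 = -12 + 162 = 150$)
$R = -15166$
$G{\left(K \right)} = 3 + 2 K^{2}$ ($G{\left(K \right)} = 3 + K \left(K + K\right) = 3 + K 2 K = 3 + 2 K^{2}$)
$G{\left(\sqrt{J - 65} \right)} - R = \left(3 + 2 \left(\sqrt{150 - 65}\right)^{2}\right) - -15166 = \left(3 + 2 \left(\sqrt{85}\right)^{2}\right) + 15166 = \left(3 + 2 \cdot 85\right) + 15166 = \left(3 + 170\right) + 15166 = 173 + 15166 = 15339$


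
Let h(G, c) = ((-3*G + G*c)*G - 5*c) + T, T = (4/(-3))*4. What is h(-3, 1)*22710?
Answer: -643450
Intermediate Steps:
T = -16/3 (T = (4*(-⅓))*4 = -4/3*4 = -16/3 ≈ -5.3333)
h(G, c) = -16/3 - 5*c + G*(-3*G + G*c) (h(G, c) = ((-3*G + G*c)*G - 5*c) - 16/3 = (G*(-3*G + G*c) - 5*c) - 16/3 = (-5*c + G*(-3*G + G*c)) - 16/3 = -16/3 - 5*c + G*(-3*G + G*c))
h(-3, 1)*22710 = (-16/3 - 5*1 - 3*(-3)² + 1*(-3)²)*22710 = (-16/3 - 5 - 3*9 + 1*9)*22710 = (-16/3 - 5 - 27 + 9)*22710 = -85/3*22710 = -643450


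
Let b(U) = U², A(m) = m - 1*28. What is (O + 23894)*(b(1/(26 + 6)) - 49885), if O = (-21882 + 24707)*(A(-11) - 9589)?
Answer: 694085183883117/512 ≈ 1.3556e+12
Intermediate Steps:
A(m) = -28 + m (A(m) = m - 28 = -28 + m)
O = -27199100 (O = (-21882 + 24707)*((-28 - 11) - 9589) = 2825*(-39 - 9589) = 2825*(-9628) = -27199100)
(O + 23894)*(b(1/(26 + 6)) - 49885) = (-27199100 + 23894)*((1/(26 + 6))² - 49885) = -27175206*((1/32)² - 49885) = -27175206*(1/1024 - 49885) = -27175206*(-51082239/1024) = 694085183883117/512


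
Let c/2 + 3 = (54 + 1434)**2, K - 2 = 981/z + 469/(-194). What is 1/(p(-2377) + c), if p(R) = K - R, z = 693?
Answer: 14938/66185199051 ≈ 2.2570e-7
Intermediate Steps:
K = 14909/14938 (K = 2 + (981/693 + 469/(-194)) = 2 + (981*(1/693) + 469*(-1/194)) = 2 + (109/77 - 469/194) = 2 - 14967/14938 = 14909/14938 ≈ 0.99806)
p(R) = 14909/14938 - R
c = 4428282 (c = -6 + 2*(54 + 1434)**2 = -6 + 2*1488**2 = -6 + 2*2214144 = -6 + 4428288 = 4428282)
1/(p(-2377) + c) = 1/((14909/14938 - 1*(-2377)) + 4428282) = 1/((14909/14938 + 2377) + 4428282) = 1/(35522535/14938 + 4428282) = 1/(66185199051/14938) = 14938/66185199051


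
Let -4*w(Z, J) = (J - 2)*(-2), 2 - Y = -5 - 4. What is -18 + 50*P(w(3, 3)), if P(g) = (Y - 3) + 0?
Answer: 382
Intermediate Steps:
Y = 11 (Y = 2 - (-5 - 4) = 2 - 1*(-9) = 2 + 9 = 11)
w(Z, J) = -1 + J/2 (w(Z, J) = -(J - 2)*(-2)/4 = -(-2 + J)*(-2)/4 = -(4 - 2*J)/4 = -1 + J/2)
P(g) = 8 (P(g) = (11 - 3) + 0 = 8 + 0 = 8)
-18 + 50*P(w(3, 3)) = -18 + 50*8 = -18 + 400 = 382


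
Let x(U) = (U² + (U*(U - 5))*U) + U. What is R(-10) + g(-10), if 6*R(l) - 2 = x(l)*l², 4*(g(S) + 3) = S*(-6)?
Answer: -70463/3 ≈ -23488.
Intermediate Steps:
g(S) = -3 - 3*S/2 (g(S) = -3 + (S*(-6))/4 = -3 + (-6*S)/4 = -3 - 3*S/2)
x(U) = U + U² + U²*(-5 + U) (x(U) = (U² + (U*(-5 + U))*U) + U = (U² + U²*(-5 + U)) + U = U + U² + U²*(-5 + U))
R(l) = ⅓ + l³*(1 + l² - 4*l)/6 (R(l) = ⅓ + ((l*(1 + l² - 4*l))*l²)/6 = ⅓ + (l³*(1 + l² - 4*l))/6 = ⅓ + l³*(1 + l² - 4*l)/6)
R(-10) + g(-10) = (⅓ + (⅙)*(-10)³*(1 + (-10)² - 4*(-10))) + (-3 - 3/2*(-10)) = (⅓ + (⅙)*(-1000)*(1 + 100 + 40)) + (-3 + 15) = (⅓ + (⅙)*(-1000)*141) + 12 = (⅓ - 23500) + 12 = -70499/3 + 12 = -70463/3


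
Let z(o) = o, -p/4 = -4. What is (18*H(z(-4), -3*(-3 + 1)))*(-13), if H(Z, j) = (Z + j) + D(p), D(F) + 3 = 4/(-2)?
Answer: 702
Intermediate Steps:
p = 16 (p = -4*(-4) = 16)
D(F) = -5 (D(F) = -3 + 4/(-2) = -3 + 4*(-½) = -3 - 2 = -5)
H(Z, j) = -5 + Z + j (H(Z, j) = (Z + j) - 5 = -5 + Z + j)
(18*H(z(-4), -3*(-3 + 1)))*(-13) = (18*(-5 - 4 - 3*(-3 + 1)))*(-13) = (18*(-5 - 4 - 3*(-2)))*(-13) = (18*(-5 - 4 + 6))*(-13) = (18*(-3))*(-13) = -54*(-13) = 702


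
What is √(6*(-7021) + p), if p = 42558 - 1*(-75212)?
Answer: 2*√18911 ≈ 275.03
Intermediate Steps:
p = 117770 (p = 42558 + 75212 = 117770)
√(6*(-7021) + p) = √(6*(-7021) + 117770) = √(-42126 + 117770) = √75644 = 2*√18911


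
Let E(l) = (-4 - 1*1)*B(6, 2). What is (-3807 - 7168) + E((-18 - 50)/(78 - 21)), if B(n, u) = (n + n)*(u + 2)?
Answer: -11215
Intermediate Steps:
B(n, u) = 2*n*(2 + u) (B(n, u) = (2*n)*(2 + u) = 2*n*(2 + u))
E(l) = -240 (E(l) = (-4 - 1*1)*(2*6*(2 + 2)) = (-4 - 1)*(2*6*4) = -5*48 = -240)
(-3807 - 7168) + E((-18 - 50)/(78 - 21)) = (-3807 - 7168) - 240 = -10975 - 240 = -11215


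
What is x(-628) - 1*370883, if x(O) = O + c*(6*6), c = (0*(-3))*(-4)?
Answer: -371511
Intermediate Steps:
c = 0 (c = 0*(-4) = 0)
x(O) = O (x(O) = O + 0*(6*6) = O + 0*36 = O + 0 = O)
x(-628) - 1*370883 = -628 - 1*370883 = -628 - 370883 = -371511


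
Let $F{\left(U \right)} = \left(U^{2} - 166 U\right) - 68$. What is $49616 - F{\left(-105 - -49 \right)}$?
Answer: $37252$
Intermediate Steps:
$F{\left(U \right)} = -68 + U^{2} - 166 U$
$49616 - F{\left(-105 - -49 \right)} = 49616 - \left(-68 + \left(-105 - -49\right)^{2} - 166 \left(-105 - -49\right)\right) = 49616 - \left(-68 + \left(-105 + 49\right)^{2} - 166 \left(-105 + 49\right)\right) = 49616 - \left(-68 + \left(-56\right)^{2} - -9296\right) = 49616 - \left(-68 + 3136 + 9296\right) = 49616 - 12364 = 37252$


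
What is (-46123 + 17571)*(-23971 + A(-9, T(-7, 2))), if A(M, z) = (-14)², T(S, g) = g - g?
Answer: 678823800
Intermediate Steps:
T(S, g) = 0
A(M, z) = 196
(-46123 + 17571)*(-23971 + A(-9, T(-7, 2))) = (-46123 + 17571)*(-23971 + 196) = -28552*(-23775) = 678823800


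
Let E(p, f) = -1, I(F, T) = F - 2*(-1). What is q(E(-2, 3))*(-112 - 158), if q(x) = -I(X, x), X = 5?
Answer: 1890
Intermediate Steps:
I(F, T) = 2 + F (I(F, T) = F + 2 = 2 + F)
q(x) = -7 (q(x) = -(2 + 5) = -1*7 = -7)
q(E(-2, 3))*(-112 - 158) = -7*(-112 - 158) = -7*(-270) = 1890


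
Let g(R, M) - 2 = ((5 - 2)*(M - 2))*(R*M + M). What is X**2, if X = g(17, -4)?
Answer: 1684804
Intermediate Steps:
g(R, M) = 2 + (-6 + 3*M)*(M + M*R) (g(R, M) = 2 + ((5 - 2)*(M - 2))*(R*M + M) = 2 + (3*(-2 + M))*(M*R + M) = 2 + (-6 + 3*M)*(M + M*R))
X = 1298 (X = 2 - 6*(-4) + 3*(-4)**2 - 6*(-4)*17 + 3*17*(-4)**2 = 2 + 24 + 3*16 + 408 + 3*17*16 = 2 + 24 + 48 + 408 + 816 = 1298)
X**2 = 1298**2 = 1684804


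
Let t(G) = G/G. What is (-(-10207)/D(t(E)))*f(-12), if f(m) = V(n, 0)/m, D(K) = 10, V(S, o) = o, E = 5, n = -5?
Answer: 0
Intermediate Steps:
t(G) = 1
f(m) = 0 (f(m) = 0/m = 0)
(-(-10207)/D(t(E)))*f(-12) = -(-10207)/10*0 = -173*(-59/10)*0 = (10207/10)*0 = 0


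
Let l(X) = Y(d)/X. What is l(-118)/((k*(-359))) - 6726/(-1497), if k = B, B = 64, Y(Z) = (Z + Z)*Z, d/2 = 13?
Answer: 759889163/169109104 ≈ 4.4935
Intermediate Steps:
d = 26 (d = 2*13 = 26)
Y(Z) = 2*Z² (Y(Z) = (2*Z)*Z = 2*Z²)
l(X) = 1352/X (l(X) = (2*26²)/X = (2*676)/X = 1352/X)
k = 64
l(-118)/((k*(-359))) - 6726/(-1497) = (1352/(-118))/((64*(-359))) - 6726/(-1497) = (1352*(-1/118))/(-22976) - 6726*(-1/1497) = -676/59*(-1/22976) + 2242/499 = 169/338896 + 2242/499 = 759889163/169109104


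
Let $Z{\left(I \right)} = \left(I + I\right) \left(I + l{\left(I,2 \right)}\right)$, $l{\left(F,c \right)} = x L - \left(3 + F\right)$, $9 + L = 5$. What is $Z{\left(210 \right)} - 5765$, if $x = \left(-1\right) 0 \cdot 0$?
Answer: $-7025$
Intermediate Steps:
$L = -4$ ($L = -9 + 5 = -4$)
$x = 0$ ($x = 0 \cdot 0 = 0$)
$l{\left(F,c \right)} = -3 - F$ ($l{\left(F,c \right)} = 0 \left(-4\right) - \left(3 + F\right) = 0 - \left(3 + F\right) = -3 - F$)
$Z{\left(I \right)} = - 6 I$ ($Z{\left(I \right)} = \left(I + I\right) \left(I - \left(3 + I\right)\right) = 2 I \left(-3\right) = - 6 I$)
$Z{\left(210 \right)} - 5765 = \left(-6\right) 210 - 5765 = -1260 - 5765 = -7025$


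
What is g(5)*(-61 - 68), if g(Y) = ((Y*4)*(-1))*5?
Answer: 12900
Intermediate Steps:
g(Y) = -20*Y (g(Y) = ((4*Y)*(-1))*5 = -4*Y*5 = -20*Y)
g(5)*(-61 - 68) = (-20*5)*(-61 - 68) = -100*(-129) = 12900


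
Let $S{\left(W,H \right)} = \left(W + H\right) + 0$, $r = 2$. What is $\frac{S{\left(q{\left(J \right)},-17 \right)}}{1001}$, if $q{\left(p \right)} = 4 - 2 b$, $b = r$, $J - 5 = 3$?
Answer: $- \frac{17}{1001} \approx -0.016983$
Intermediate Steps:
$J = 8$ ($J = 5 + 3 = 8$)
$b = 2$
$q{\left(p \right)} = 0$ ($q{\left(p \right)} = 4 - 4 = 0$)
$S{\left(W,H \right)} = H + W$ ($S{\left(W,H \right)} = \left(H + W\right) + 0 = H + W$)
$\frac{S{\left(q{\left(J \right)},-17 \right)}}{1001} = \frac{-17 + 0}{1001} = \left(-17\right) \frac{1}{1001} = - \frac{17}{1001}$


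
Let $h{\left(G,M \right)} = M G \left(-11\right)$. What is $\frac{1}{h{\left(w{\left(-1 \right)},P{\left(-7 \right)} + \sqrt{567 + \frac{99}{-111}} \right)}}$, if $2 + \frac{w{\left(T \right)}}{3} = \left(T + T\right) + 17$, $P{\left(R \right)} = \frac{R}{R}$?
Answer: $\frac{37}{8969961} - \frac{\sqrt{775002}}{8969961} \approx -9.4018 \cdot 10^{-5}$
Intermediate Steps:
$P{\left(R \right)} = 1$
$w{\left(T \right)} = 45 + 6 T$ ($w{\left(T \right)} = -6 + 3 \left(\left(T + T\right) + 17\right) = -6 + 3 \left(2 T + 17\right) = -6 + 3 \left(17 + 2 T\right) = -6 + \left(51 + 6 T\right) = 45 + 6 T$)
$h{\left(G,M \right)} = - 11 G M$ ($h{\left(G,M \right)} = G M \left(-11\right) = - 11 G M$)
$\frac{1}{h{\left(w{\left(-1 \right)},P{\left(-7 \right)} + \sqrt{567 + \frac{99}{-111}} \right)}} = \frac{1}{\left(-11\right) \left(45 + 6 \left(-1\right)\right) \left(1 + \sqrt{567 + \frac{99}{-111}}\right)} = \frac{1}{\left(-11\right) \left(45 - 6\right) \left(1 + \sqrt{567 + 99 \left(- \frac{1}{111}\right)}\right)} = \frac{1}{\left(-11\right) 39 \left(1 + \sqrt{567 - \frac{33}{37}}\right)} = \frac{1}{\left(-11\right) 39 \left(1 + \sqrt{\frac{20946}{37}}\right)} = \frac{1}{\left(-11\right) 39 \left(1 + \frac{\sqrt{775002}}{37}\right)} = \frac{1}{-429 - \frac{429 \sqrt{775002}}{37}}$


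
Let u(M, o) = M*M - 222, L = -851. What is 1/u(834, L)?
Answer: 1/695334 ≈ 1.4382e-6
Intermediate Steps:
u(M, o) = -222 + M² (u(M, o) = M² - 222 = -222 + M²)
1/u(834, L) = 1/(-222 + 834²) = 1/(-222 + 695556) = 1/695334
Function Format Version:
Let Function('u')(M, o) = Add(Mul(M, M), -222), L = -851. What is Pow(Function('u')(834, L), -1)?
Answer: Rational(1, 695334) ≈ 1.4382e-6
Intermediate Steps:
Function('u')(M, o) = Add(-222, Pow(M, 2)) (Function('u')(M, o) = Add(Pow(M, 2), -222) = Add(-222, Pow(M, 2)))
Pow(Function('u')(834, L), -1) = Pow(Add(-222, Pow(834, 2)), -1) = Pow(Add(-222, 695556), -1) = Pow(695334, -1) = Rational(1, 695334)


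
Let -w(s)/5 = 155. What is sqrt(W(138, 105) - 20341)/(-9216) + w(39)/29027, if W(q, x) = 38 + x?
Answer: -775/29027 - I*sqrt(20198)/9216 ≈ -0.026699 - 0.015421*I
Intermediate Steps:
w(s) = -775 (w(s) = -5*155 = -775)
sqrt(W(138, 105) - 20341)/(-9216) + w(39)/29027 = sqrt((38 + 105) - 20341)/(-9216) - 775/29027 = sqrt(143 - 20341)*(-1/9216) - 775*1/29027 = sqrt(-20198)*(-1/9216) - 775/29027 = (I*sqrt(20198))*(-1/9216) - 775/29027 = -I*sqrt(20198)/9216 - 775/29027 = -775/29027 - I*sqrt(20198)/9216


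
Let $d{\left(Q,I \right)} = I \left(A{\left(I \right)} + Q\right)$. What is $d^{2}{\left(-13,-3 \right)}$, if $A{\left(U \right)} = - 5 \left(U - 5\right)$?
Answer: $6561$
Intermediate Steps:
$A{\left(U \right)} = 25 - 5 U$ ($A{\left(U \right)} = - 5 \left(-5 + U\right) = 25 - 5 U$)
$d{\left(Q,I \right)} = I \left(25 + Q - 5 I\right)$ ($d{\left(Q,I \right)} = I \left(\left(25 - 5 I\right) + Q\right) = I \left(25 + Q - 5 I\right)$)
$d^{2}{\left(-13,-3 \right)} = \left(- 3 \left(25 - 13 - -15\right)\right)^{2} = \left(- 3 \left(25 - 13 + 15\right)\right)^{2} = \left(\left(-3\right) 27\right)^{2} = \left(-81\right)^{2} = 6561$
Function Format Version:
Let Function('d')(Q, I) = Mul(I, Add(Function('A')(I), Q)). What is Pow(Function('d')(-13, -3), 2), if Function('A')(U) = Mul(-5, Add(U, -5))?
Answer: 6561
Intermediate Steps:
Function('A')(U) = Add(25, Mul(-5, U)) (Function('A')(U) = Mul(-5, Add(-5, U)) = Add(25, Mul(-5, U)))
Function('d')(Q, I) = Mul(I, Add(25, Q, Mul(-5, I))) (Function('d')(Q, I) = Mul(I, Add(Add(25, Mul(-5, I)), Q)) = Mul(I, Add(25, Q, Mul(-5, I))))
Pow(Function('d')(-13, -3), 2) = Pow(Mul(-3, Add(25, -13, Mul(-5, -3))), 2) = Pow(Mul(-3, Add(25, -13, 15)), 2) = Pow(Mul(-3, 27), 2) = Pow(-81, 2) = 6561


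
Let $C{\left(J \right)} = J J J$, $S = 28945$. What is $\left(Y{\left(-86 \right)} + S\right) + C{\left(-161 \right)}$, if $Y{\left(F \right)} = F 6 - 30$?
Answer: $-4144882$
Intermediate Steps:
$C{\left(J \right)} = J^{3}$ ($C{\left(J \right)} = J^{2} J = J^{3}$)
$Y{\left(F \right)} = -30 + 6 F$ ($Y{\left(F \right)} = 6 F - 30 = -30 + 6 F$)
$\left(Y{\left(-86 \right)} + S\right) + C{\left(-161 \right)} = \left(\left(-30 + 6 \left(-86\right)\right) + 28945\right) + \left(-161\right)^{3} = \left(\left(-30 - 516\right) + 28945\right) - 4173281 = \left(-546 + 28945\right) - 4173281 = 28399 - 4173281 = -4144882$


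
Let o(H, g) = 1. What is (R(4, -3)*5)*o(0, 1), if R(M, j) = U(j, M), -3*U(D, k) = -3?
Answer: 5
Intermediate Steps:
U(D, k) = 1 (U(D, k) = -1/3*(-3) = 1)
R(M, j) = 1
(R(4, -3)*5)*o(0, 1) = (1*5)*1 = 5*1 = 5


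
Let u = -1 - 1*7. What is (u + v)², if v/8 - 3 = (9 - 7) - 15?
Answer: 7744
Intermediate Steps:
v = -80 (v = 24 + 8*((9 - 7) - 15) = 24 + 8*(2 - 15) = 24 + 8*(-13) = 24 - 104 = -80)
u = -8 (u = -1 - 7 = -8)
(u + v)² = (-8 - 80)² = (-88)² = 7744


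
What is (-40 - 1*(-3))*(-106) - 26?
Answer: 3896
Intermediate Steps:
(-40 - 1*(-3))*(-106) - 26 = (-40 + 3)*(-106) - 26 = -37*(-106) - 26 = 3922 - 26 = 3896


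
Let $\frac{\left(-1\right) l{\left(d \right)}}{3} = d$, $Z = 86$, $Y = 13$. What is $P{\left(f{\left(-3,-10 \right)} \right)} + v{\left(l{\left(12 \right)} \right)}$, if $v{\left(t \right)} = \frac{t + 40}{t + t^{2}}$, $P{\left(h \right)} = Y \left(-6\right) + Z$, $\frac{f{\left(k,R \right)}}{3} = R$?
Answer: $\frac{2521}{315} \approx 8.0032$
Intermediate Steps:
$f{\left(k,R \right)} = 3 R$
$l{\left(d \right)} = - 3 d$
$P{\left(h \right)} = 8$ ($P{\left(h \right)} = 13 \left(-6\right) + 86 = -78 + 86 = 8$)
$v{\left(t \right)} = \frac{40 + t}{t + t^{2}}$
$P{\left(f{\left(-3,-10 \right)} \right)} + v{\left(l{\left(12 \right)} \right)} = 8 + \frac{40 - 36}{\left(-3\right) 12 \left(1 - 36\right)} = 8 + \frac{40 - 36}{\left(-36\right) \left(1 - 36\right)} = 8 - \frac{1}{36} \frac{1}{-35} \cdot 4 = 8 - \left(- \frac{1}{1260}\right) 4 = 8 + \frac{1}{315} = \frac{2521}{315}$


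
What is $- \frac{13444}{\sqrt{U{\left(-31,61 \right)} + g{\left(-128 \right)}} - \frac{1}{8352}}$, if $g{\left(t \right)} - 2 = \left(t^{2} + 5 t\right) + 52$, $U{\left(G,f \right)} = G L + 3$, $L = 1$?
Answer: $- \frac{112284288}{1100050606079} - \frac{937798373376 \sqrt{15770}}{1100050606079} \approx -107.06$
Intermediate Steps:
$U{\left(G,f \right)} = 3 + G$ ($U{\left(G,f \right)} = G 1 + 3 = G + 3 = 3 + G$)
$g{\left(t \right)} = 54 + t^{2} + 5 t$ ($g{\left(t \right)} = 2 + \left(\left(t^{2} + 5 t\right) + 52\right) = 2 + \left(52 + t^{2} + 5 t\right) = 54 + t^{2} + 5 t$)
$- \frac{13444}{\sqrt{U{\left(-31,61 \right)} + g{\left(-128 \right)}} - \frac{1}{8352}} = - \frac{13444}{\sqrt{\left(3 - 31\right) + \left(54 + \left(-128\right)^{2} + 5 \left(-128\right)\right)} - \frac{1}{8352}} = - \frac{13444}{\sqrt{-28 + \left(54 + 16384 - 640\right)} - \frac{1}{8352}} = - \frac{13444}{\sqrt{-28 + 15798} - \frac{1}{8352}} = - \frac{13444}{\sqrt{15770} - \frac{1}{8352}} = - \frac{13444}{- \frac{1}{8352} + \sqrt{15770}}$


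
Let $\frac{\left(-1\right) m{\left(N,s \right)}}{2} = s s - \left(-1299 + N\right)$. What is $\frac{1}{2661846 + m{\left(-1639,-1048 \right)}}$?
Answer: $\frac{1}{459362} \approx 2.1769 \cdot 10^{-6}$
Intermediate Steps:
$m{\left(N,s \right)} = -2598 - 2 s^{2} + 2 N$ ($m{\left(N,s \right)} = - 2 \left(s s - \left(-1299 + N\right)\right) = - 2 \left(s^{2} - \left(-1299 + N\right)\right) = - 2 \left(1299 + s^{2} - N\right) = -2598 - 2 s^{2} + 2 N$)
$\frac{1}{2661846 + m{\left(-1639,-1048 \right)}} = \frac{1}{2661846 - \left(5876 + 2196608\right)} = \frac{1}{2661846 - 2202484} = \frac{1}{459362}$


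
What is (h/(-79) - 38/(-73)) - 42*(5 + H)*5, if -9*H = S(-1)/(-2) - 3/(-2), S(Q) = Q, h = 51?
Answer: -17360833/17301 ≈ -1003.5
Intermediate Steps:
H = -2/9 (H = -(-1/(-2) - 3/(-2))/9 = -(-1*(-1/2) - 3*(-1/2))/9 = -(1/2 + 3/2)/9 = -1/9*2 = -2/9 ≈ -0.22222)
(h/(-79) - 38/(-73)) - 42*(5 + H)*5 = (51/(-79) - 38/(-73)) - 42*(5 - 2/9)*5 = (51*(-1/79) - 38*(-1/73)) - 602*5/3 = (-51/79 + 38/73) - 42*215/9 = -721/5767 - 3010/3 = -17360833/17301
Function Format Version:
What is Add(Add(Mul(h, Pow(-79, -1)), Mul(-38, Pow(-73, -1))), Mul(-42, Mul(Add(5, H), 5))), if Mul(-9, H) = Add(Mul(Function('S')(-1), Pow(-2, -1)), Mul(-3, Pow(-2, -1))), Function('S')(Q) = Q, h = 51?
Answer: Rational(-17360833, 17301) ≈ -1003.5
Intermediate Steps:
H = Rational(-2, 9) (H = Mul(Rational(-1, 9), Add(Mul(-1, Pow(-2, -1)), Mul(-3, Pow(-2, -1)))) = Mul(Rational(-1, 9), Add(Mul(-1, Rational(-1, 2)), Mul(-3, Rational(-1, 2)))) = Mul(Rational(-1, 9), Add(Rational(1, 2), Rational(3, 2))) = Mul(Rational(-1, 9), 2) = Rational(-2, 9) ≈ -0.22222)
Add(Add(Mul(h, Pow(-79, -1)), Mul(-38, Pow(-73, -1))), Mul(-42, Mul(Add(5, H), 5))) = Add(Add(Mul(51, Pow(-79, -1)), Mul(-38, Pow(-73, -1))), Mul(-42, Mul(Add(5, Rational(-2, 9)), 5))) = Add(Add(Mul(51, Rational(-1, 79)), Mul(-38, Rational(-1, 73))), Mul(-42, Mul(Rational(43, 9), 5))) = Add(Add(Rational(-51, 79), Rational(38, 73)), Mul(-42, Rational(215, 9))) = Add(Rational(-721, 5767), Rational(-3010, 3)) = Rational(-17360833, 17301)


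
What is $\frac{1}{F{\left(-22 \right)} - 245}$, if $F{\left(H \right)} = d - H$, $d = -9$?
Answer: $- \frac{1}{232} \approx -0.0043103$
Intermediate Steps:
$F{\left(H \right)} = -9 - H$
$\frac{1}{F{\left(-22 \right)} - 245} = \frac{1}{\left(-9 - -22\right) - 245} = \frac{1}{\left(-9 + 22\right) - 245} = \frac{1}{13 - 245} = \frac{1}{-232} = - \frac{1}{232}$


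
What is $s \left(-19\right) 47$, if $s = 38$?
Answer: $-33934$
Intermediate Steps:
$s \left(-19\right) 47 = 38 \left(-19\right) 47 = \left(-722\right) 47 = -33934$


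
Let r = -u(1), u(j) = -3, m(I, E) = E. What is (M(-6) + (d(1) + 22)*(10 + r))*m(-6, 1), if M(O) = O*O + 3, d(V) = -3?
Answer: 286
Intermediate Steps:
r = 3 (r = -1*(-3) = 3)
M(O) = 3 + O² (M(O) = O² + 3 = 3 + O²)
(M(-6) + (d(1) + 22)*(10 + r))*m(-6, 1) = ((3 + (-6)²) + (-3 + 22)*(10 + 3))*1 = ((3 + 36) + 19*13)*1 = (39 + 247)*1 = 286*1 = 286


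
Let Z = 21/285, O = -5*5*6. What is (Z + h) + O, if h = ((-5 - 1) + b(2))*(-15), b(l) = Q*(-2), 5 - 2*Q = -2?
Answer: 4282/95 ≈ 45.074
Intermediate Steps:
Q = 7/2 (Q = 5/2 - ½*(-2) = 5/2 + 1 = 7/2 ≈ 3.5000)
b(l) = -7 (b(l) = (7/2)*(-2) = -7)
O = -150 (O = -25*6 = -150)
Z = 7/95 (Z = 21*(1/285) = 7/95 ≈ 0.073684)
h = 195 (h = ((-5 - 1) - 7)*(-15) = (-6 - 7)*(-15) = -13*(-15) = 195)
(Z + h) + O = (7/95 + 195) - 150 = 18532/95 - 150 = 4282/95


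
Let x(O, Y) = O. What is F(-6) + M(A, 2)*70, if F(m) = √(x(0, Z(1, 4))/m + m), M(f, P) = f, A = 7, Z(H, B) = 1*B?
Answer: 490 + I*√6 ≈ 490.0 + 2.4495*I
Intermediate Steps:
Z(H, B) = B
F(m) = √m (F(m) = √(0/m + m) = √(0 + m) = √m)
F(-6) + M(A, 2)*70 = √(-6) + 7*70 = I*√6 + 490 = 490 + I*√6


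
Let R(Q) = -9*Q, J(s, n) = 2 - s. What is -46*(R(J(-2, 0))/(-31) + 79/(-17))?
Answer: 84502/527 ≈ 160.35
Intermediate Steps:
-46*(R(J(-2, 0))/(-31) + 79/(-17)) = -46*(-9*(2 - 1*(-2))/(-31) + 79/(-17)) = -46*(-9*(2 + 2)*(-1/31) + 79*(-1/17)) = -46*(-9*4*(-1/31) - 79/17) = -46*(-36*(-1/31) - 79/17) = -46*(36/31 - 79/17) = -46*(-1837/527) = 84502/527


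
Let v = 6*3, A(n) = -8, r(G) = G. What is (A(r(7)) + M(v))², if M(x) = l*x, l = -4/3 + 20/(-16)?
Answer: 11881/4 ≈ 2970.3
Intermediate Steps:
v = 18
l = -31/12 (l = -4*⅓ + 20*(-1/16) = -4/3 - 5/4 = -31/12 ≈ -2.5833)
M(x) = -31*x/12
(A(r(7)) + M(v))² = (-8 - 31/12*18)² = (-8 - 93/2)² = (-109/2)² = 11881/4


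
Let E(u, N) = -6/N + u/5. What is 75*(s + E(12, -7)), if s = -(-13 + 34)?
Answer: -9315/7 ≈ -1330.7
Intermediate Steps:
E(u, N) = -6/N + u/5 (E(u, N) = -6/N + u*(⅕) = -6/N + u/5)
s = -21 (s = -1*21 = -21)
75*(s + E(12, -7)) = 75*(-21 + (-6/(-7) + (⅕)*12)) = 75*(-21 + (-6*(-⅐) + 12/5)) = 75*(-21 + (6/7 + 12/5)) = 75*(-21 + 114/35) = 75*(-621/35) = -9315/7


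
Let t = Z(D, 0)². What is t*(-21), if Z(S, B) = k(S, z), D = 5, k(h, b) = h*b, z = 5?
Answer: -13125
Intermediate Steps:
k(h, b) = b*h
Z(S, B) = 5*S
t = 625 (t = (5*5)² = 25² = 625)
t*(-21) = 625*(-21) = -13125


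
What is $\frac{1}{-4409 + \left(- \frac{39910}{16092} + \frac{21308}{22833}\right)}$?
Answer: $- \frac{20412702}{90031179601} \approx -0.00022673$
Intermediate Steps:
$\frac{1}{-4409 + \left(- \frac{39910}{16092} + \frac{21308}{22833}\right)} = \frac{1}{-4409 + \left(\left(-39910\right) \frac{1}{16092} + 21308 \cdot \frac{1}{22833}\right)} = \frac{1}{-4409 + \left(- \frac{19955}{8046} + \frac{21308}{22833}\right)} = \frac{1}{-4409 - \frac{31576483}{20412702}} = \frac{1}{- \frac{90031179601}{20412702}} = - \frac{20412702}{90031179601}$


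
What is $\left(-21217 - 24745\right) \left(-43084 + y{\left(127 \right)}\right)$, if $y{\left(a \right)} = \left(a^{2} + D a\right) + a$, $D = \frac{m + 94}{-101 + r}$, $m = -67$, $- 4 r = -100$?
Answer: $\frac{46935406217}{38} \approx 1.2351 \cdot 10^{9}$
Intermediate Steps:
$r = 25$ ($r = \left(- \frac{1}{4}\right) \left(-100\right) = 25$)
$D = - \frac{27}{76}$ ($D = \frac{-67 + 94}{-101 + 25} = \frac{27}{-76} = 27 \left(- \frac{1}{76}\right) = - \frac{27}{76} \approx -0.35526$)
$y{\left(a \right)} = a^{2} + \frac{49 a}{76}$ ($y{\left(a \right)} = \left(a^{2} - \frac{27 a}{76}\right) + a = a^{2} + \frac{49 a}{76}$)
$\left(-21217 - 24745\right) \left(-43084 + y{\left(127 \right)}\right) = \left(-21217 - 24745\right) \left(-43084 + \frac{1}{76} \cdot 127 \left(49 + 76 \cdot 127\right)\right) = \left(-21217 - 24745\right) \left(-43084 + \frac{1}{76} \cdot 127 \left(49 + 9652\right)\right) = - 45962 \left(-43084 + \frac{1}{76} \cdot 127 \cdot 9701\right) = - 45962 \left(-43084 + \frac{1232027}{76}\right) = \left(-45962\right) \left(- \frac{2042357}{76}\right) = \frac{46935406217}{38}$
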